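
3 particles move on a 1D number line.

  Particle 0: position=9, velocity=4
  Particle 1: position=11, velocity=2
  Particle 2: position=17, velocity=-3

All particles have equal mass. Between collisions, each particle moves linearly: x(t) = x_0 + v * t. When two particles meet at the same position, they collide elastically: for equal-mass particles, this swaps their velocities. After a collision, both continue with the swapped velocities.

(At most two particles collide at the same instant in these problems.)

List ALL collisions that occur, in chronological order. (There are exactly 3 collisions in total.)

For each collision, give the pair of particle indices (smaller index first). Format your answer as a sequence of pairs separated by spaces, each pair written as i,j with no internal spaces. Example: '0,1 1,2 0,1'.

Answer: 0,1 1,2 0,1

Derivation:
Collision at t=1: particles 0 and 1 swap velocities; positions: p0=13 p1=13 p2=14; velocities now: v0=2 v1=4 v2=-3
Collision at t=8/7: particles 1 and 2 swap velocities; positions: p0=93/7 p1=95/7 p2=95/7; velocities now: v0=2 v1=-3 v2=4
Collision at t=6/5: particles 0 and 1 swap velocities; positions: p0=67/5 p1=67/5 p2=69/5; velocities now: v0=-3 v1=2 v2=4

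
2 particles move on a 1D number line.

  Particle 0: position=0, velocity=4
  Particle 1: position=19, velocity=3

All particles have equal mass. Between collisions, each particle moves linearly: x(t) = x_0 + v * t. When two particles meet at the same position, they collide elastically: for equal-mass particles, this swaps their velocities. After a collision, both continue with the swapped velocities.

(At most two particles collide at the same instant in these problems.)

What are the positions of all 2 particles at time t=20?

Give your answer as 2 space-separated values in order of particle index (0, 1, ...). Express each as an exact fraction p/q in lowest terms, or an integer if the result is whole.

Answer: 79 80

Derivation:
Collision at t=19: particles 0 and 1 swap velocities; positions: p0=76 p1=76; velocities now: v0=3 v1=4
Advance to t=20 (no further collisions before then); velocities: v0=3 v1=4; positions = 79 80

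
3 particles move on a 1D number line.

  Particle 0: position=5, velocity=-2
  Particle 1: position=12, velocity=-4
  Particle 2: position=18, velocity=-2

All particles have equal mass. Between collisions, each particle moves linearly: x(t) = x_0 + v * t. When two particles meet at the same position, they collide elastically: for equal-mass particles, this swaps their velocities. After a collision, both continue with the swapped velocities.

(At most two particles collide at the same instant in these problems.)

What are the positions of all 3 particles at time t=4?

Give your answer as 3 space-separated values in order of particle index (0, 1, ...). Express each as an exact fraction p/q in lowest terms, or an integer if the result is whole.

Answer: -4 -3 10

Derivation:
Collision at t=7/2: particles 0 and 1 swap velocities; positions: p0=-2 p1=-2 p2=11; velocities now: v0=-4 v1=-2 v2=-2
Advance to t=4 (no further collisions before then); velocities: v0=-4 v1=-2 v2=-2; positions = -4 -3 10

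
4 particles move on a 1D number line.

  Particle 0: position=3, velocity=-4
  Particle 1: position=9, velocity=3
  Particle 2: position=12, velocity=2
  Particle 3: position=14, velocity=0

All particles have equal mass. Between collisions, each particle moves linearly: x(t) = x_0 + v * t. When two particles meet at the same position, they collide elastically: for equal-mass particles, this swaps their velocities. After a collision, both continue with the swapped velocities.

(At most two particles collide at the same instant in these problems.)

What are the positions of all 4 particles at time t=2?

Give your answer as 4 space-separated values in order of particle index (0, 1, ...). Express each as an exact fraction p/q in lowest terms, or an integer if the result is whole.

Answer: -5 14 15 16

Derivation:
Collision at t=1: particles 2 and 3 swap velocities; positions: p0=-1 p1=12 p2=14 p3=14; velocities now: v0=-4 v1=3 v2=0 v3=2
Collision at t=5/3: particles 1 and 2 swap velocities; positions: p0=-11/3 p1=14 p2=14 p3=46/3; velocities now: v0=-4 v1=0 v2=3 v3=2
Advance to t=2 (no further collisions before then); velocities: v0=-4 v1=0 v2=3 v3=2; positions = -5 14 15 16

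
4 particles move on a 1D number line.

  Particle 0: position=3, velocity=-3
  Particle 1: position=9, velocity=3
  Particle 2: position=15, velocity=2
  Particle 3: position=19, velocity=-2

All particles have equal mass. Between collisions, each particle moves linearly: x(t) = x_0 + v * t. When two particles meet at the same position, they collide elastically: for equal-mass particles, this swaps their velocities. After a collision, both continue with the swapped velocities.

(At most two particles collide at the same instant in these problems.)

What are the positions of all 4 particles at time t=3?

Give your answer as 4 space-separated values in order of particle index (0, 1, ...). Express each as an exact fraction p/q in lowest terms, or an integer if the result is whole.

Answer: -6 13 18 21

Derivation:
Collision at t=1: particles 2 and 3 swap velocities; positions: p0=0 p1=12 p2=17 p3=17; velocities now: v0=-3 v1=3 v2=-2 v3=2
Collision at t=2: particles 1 and 2 swap velocities; positions: p0=-3 p1=15 p2=15 p3=19; velocities now: v0=-3 v1=-2 v2=3 v3=2
Advance to t=3 (no further collisions before then); velocities: v0=-3 v1=-2 v2=3 v3=2; positions = -6 13 18 21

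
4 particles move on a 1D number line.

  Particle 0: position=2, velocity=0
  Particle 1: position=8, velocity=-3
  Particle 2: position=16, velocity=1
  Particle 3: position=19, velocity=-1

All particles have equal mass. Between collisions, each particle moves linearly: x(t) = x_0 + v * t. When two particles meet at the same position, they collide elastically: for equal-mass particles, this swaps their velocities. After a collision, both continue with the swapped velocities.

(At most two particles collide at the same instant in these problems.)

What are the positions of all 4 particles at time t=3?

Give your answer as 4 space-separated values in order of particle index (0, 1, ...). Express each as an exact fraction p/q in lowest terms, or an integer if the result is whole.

Answer: -1 2 16 19

Derivation:
Collision at t=3/2: particles 2 and 3 swap velocities; positions: p0=2 p1=7/2 p2=35/2 p3=35/2; velocities now: v0=0 v1=-3 v2=-1 v3=1
Collision at t=2: particles 0 and 1 swap velocities; positions: p0=2 p1=2 p2=17 p3=18; velocities now: v0=-3 v1=0 v2=-1 v3=1
Advance to t=3 (no further collisions before then); velocities: v0=-3 v1=0 v2=-1 v3=1; positions = -1 2 16 19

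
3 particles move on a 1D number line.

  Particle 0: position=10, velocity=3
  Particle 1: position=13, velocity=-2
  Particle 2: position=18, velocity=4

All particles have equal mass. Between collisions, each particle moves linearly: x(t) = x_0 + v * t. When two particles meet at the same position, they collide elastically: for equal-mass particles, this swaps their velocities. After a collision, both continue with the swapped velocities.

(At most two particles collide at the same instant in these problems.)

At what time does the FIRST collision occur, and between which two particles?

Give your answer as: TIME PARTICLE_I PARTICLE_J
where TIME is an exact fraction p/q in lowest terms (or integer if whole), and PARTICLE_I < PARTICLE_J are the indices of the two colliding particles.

Pair (0,1): pos 10,13 vel 3,-2 -> gap=3, closing at 5/unit, collide at t=3/5
Pair (1,2): pos 13,18 vel -2,4 -> not approaching (rel speed -6 <= 0)
Earliest collision: t=3/5 between 0 and 1

Answer: 3/5 0 1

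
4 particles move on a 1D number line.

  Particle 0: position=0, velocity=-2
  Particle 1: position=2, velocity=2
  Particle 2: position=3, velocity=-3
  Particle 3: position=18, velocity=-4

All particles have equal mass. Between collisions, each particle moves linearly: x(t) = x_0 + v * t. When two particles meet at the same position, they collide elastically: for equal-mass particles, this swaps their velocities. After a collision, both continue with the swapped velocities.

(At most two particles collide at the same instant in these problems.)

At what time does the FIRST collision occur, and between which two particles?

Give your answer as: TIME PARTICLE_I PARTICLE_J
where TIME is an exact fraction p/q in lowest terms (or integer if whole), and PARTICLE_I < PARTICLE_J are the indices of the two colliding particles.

Pair (0,1): pos 0,2 vel -2,2 -> not approaching (rel speed -4 <= 0)
Pair (1,2): pos 2,3 vel 2,-3 -> gap=1, closing at 5/unit, collide at t=1/5
Pair (2,3): pos 3,18 vel -3,-4 -> gap=15, closing at 1/unit, collide at t=15
Earliest collision: t=1/5 between 1 and 2

Answer: 1/5 1 2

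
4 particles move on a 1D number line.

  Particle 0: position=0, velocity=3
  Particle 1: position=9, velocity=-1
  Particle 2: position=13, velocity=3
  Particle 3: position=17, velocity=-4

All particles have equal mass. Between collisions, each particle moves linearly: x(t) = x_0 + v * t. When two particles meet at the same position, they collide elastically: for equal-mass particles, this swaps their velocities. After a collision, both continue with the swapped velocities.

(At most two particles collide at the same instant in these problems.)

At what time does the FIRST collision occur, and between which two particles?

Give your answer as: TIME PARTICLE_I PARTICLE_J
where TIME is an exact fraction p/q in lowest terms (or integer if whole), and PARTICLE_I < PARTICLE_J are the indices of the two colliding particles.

Answer: 4/7 2 3

Derivation:
Pair (0,1): pos 0,9 vel 3,-1 -> gap=9, closing at 4/unit, collide at t=9/4
Pair (1,2): pos 9,13 vel -1,3 -> not approaching (rel speed -4 <= 0)
Pair (2,3): pos 13,17 vel 3,-4 -> gap=4, closing at 7/unit, collide at t=4/7
Earliest collision: t=4/7 between 2 and 3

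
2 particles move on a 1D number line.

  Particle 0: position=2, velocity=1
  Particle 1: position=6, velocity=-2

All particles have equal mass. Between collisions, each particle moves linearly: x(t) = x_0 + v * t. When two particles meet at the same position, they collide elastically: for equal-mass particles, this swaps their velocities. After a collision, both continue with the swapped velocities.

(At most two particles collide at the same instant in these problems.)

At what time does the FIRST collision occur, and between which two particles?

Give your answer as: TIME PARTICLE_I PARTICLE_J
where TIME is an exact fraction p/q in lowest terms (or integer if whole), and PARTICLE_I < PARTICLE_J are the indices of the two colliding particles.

Answer: 4/3 0 1

Derivation:
Pair (0,1): pos 2,6 vel 1,-2 -> gap=4, closing at 3/unit, collide at t=4/3
Earliest collision: t=4/3 between 0 and 1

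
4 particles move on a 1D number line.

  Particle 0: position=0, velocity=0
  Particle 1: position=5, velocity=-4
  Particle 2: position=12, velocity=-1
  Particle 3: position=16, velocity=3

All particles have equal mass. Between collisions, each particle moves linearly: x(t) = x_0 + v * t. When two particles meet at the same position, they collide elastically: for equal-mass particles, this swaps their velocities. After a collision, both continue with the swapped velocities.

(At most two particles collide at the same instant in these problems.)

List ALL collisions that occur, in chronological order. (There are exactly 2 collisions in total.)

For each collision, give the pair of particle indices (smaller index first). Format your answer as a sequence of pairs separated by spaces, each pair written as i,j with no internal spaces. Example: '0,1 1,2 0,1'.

Collision at t=5/4: particles 0 and 1 swap velocities; positions: p0=0 p1=0 p2=43/4 p3=79/4; velocities now: v0=-4 v1=0 v2=-1 v3=3
Collision at t=12: particles 1 and 2 swap velocities; positions: p0=-43 p1=0 p2=0 p3=52; velocities now: v0=-4 v1=-1 v2=0 v3=3

Answer: 0,1 1,2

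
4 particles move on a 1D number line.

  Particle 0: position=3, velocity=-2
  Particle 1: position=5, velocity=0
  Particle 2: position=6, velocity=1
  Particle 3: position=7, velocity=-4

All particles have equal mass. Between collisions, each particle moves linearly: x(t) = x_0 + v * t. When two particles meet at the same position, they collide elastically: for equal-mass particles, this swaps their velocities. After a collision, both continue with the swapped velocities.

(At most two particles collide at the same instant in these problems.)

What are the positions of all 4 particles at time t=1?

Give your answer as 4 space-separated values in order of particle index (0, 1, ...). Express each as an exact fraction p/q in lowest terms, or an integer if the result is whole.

Answer: 1 3 5 7

Derivation:
Collision at t=1/5: particles 2 and 3 swap velocities; positions: p0=13/5 p1=5 p2=31/5 p3=31/5; velocities now: v0=-2 v1=0 v2=-4 v3=1
Collision at t=1/2: particles 1 and 2 swap velocities; positions: p0=2 p1=5 p2=5 p3=13/2; velocities now: v0=-2 v1=-4 v2=0 v3=1
Advance to t=1 (no further collisions before then); velocities: v0=-2 v1=-4 v2=0 v3=1; positions = 1 3 5 7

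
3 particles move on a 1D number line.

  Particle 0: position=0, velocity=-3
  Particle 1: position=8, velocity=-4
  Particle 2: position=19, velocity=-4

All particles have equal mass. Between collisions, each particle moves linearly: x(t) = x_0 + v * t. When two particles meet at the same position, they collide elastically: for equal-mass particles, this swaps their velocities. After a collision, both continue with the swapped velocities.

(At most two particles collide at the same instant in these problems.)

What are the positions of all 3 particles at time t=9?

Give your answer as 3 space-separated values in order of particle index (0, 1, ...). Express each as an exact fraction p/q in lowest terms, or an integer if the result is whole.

Collision at t=8: particles 0 and 1 swap velocities; positions: p0=-24 p1=-24 p2=-13; velocities now: v0=-4 v1=-3 v2=-4
Advance to t=9 (no further collisions before then); velocities: v0=-4 v1=-3 v2=-4; positions = -28 -27 -17

Answer: -28 -27 -17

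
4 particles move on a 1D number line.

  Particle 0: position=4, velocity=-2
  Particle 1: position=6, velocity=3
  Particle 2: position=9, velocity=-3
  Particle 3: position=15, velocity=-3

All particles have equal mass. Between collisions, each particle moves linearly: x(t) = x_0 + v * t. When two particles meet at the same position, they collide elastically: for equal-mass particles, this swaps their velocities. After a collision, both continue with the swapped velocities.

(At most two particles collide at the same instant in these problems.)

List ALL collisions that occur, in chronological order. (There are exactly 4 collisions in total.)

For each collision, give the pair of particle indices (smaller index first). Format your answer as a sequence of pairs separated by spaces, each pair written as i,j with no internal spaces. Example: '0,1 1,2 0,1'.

Answer: 1,2 2,3 0,1 1,2

Derivation:
Collision at t=1/2: particles 1 and 2 swap velocities; positions: p0=3 p1=15/2 p2=15/2 p3=27/2; velocities now: v0=-2 v1=-3 v2=3 v3=-3
Collision at t=3/2: particles 2 and 3 swap velocities; positions: p0=1 p1=9/2 p2=21/2 p3=21/2; velocities now: v0=-2 v1=-3 v2=-3 v3=3
Collision at t=5: particles 0 and 1 swap velocities; positions: p0=-6 p1=-6 p2=0 p3=21; velocities now: v0=-3 v1=-2 v2=-3 v3=3
Collision at t=11: particles 1 and 2 swap velocities; positions: p0=-24 p1=-18 p2=-18 p3=39; velocities now: v0=-3 v1=-3 v2=-2 v3=3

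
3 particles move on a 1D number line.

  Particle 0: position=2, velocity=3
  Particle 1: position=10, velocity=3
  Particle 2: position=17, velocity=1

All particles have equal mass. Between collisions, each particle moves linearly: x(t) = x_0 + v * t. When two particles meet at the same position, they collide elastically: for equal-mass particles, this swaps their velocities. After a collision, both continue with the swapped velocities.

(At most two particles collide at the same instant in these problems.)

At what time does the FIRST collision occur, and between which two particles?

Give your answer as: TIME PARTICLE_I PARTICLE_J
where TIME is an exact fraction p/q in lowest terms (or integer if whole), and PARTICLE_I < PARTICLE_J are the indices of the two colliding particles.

Answer: 7/2 1 2

Derivation:
Pair (0,1): pos 2,10 vel 3,3 -> not approaching (rel speed 0 <= 0)
Pair (1,2): pos 10,17 vel 3,1 -> gap=7, closing at 2/unit, collide at t=7/2
Earliest collision: t=7/2 between 1 and 2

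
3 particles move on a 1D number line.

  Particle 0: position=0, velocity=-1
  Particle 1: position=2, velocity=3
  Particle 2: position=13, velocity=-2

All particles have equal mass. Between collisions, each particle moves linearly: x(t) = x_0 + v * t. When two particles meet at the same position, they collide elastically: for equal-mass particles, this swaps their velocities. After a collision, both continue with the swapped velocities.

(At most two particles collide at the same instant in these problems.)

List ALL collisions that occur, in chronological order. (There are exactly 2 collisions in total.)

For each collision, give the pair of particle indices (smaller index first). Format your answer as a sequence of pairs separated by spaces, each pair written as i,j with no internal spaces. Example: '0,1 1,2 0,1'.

Collision at t=11/5: particles 1 and 2 swap velocities; positions: p0=-11/5 p1=43/5 p2=43/5; velocities now: v0=-1 v1=-2 v2=3
Collision at t=13: particles 0 and 1 swap velocities; positions: p0=-13 p1=-13 p2=41; velocities now: v0=-2 v1=-1 v2=3

Answer: 1,2 0,1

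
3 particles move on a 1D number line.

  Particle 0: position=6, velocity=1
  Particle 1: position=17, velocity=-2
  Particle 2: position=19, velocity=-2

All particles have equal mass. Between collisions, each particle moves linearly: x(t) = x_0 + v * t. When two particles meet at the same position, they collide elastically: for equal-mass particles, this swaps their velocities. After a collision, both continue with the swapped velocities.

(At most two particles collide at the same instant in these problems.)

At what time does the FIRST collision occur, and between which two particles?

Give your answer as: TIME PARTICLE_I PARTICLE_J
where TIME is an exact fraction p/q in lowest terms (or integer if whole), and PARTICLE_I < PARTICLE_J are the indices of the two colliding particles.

Pair (0,1): pos 6,17 vel 1,-2 -> gap=11, closing at 3/unit, collide at t=11/3
Pair (1,2): pos 17,19 vel -2,-2 -> not approaching (rel speed 0 <= 0)
Earliest collision: t=11/3 between 0 and 1

Answer: 11/3 0 1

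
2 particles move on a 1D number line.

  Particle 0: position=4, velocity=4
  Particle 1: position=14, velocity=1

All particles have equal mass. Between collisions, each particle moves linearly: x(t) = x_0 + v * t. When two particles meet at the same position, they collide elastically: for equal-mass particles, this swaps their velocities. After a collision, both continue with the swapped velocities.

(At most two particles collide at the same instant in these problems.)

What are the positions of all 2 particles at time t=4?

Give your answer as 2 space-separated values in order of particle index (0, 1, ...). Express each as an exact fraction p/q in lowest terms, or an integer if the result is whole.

Collision at t=10/3: particles 0 and 1 swap velocities; positions: p0=52/3 p1=52/3; velocities now: v0=1 v1=4
Advance to t=4 (no further collisions before then); velocities: v0=1 v1=4; positions = 18 20

Answer: 18 20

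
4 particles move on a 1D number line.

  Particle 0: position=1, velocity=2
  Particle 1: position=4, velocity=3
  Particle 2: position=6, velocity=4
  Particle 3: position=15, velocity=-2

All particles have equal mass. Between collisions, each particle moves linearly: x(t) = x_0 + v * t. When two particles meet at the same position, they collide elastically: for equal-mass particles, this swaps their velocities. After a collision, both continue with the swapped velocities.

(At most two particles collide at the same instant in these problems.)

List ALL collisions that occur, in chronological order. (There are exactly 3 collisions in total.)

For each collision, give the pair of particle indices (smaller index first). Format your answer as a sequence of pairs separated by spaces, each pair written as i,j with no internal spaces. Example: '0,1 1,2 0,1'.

Answer: 2,3 1,2 0,1

Derivation:
Collision at t=3/2: particles 2 and 3 swap velocities; positions: p0=4 p1=17/2 p2=12 p3=12; velocities now: v0=2 v1=3 v2=-2 v3=4
Collision at t=11/5: particles 1 and 2 swap velocities; positions: p0=27/5 p1=53/5 p2=53/5 p3=74/5; velocities now: v0=2 v1=-2 v2=3 v3=4
Collision at t=7/2: particles 0 and 1 swap velocities; positions: p0=8 p1=8 p2=29/2 p3=20; velocities now: v0=-2 v1=2 v2=3 v3=4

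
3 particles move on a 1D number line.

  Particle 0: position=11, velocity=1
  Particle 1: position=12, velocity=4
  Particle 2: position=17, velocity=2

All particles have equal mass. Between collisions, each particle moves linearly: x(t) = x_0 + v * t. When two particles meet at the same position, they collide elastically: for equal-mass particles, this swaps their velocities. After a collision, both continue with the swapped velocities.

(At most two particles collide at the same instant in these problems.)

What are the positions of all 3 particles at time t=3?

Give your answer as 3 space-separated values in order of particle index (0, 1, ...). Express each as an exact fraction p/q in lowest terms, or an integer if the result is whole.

Answer: 14 23 24

Derivation:
Collision at t=5/2: particles 1 and 2 swap velocities; positions: p0=27/2 p1=22 p2=22; velocities now: v0=1 v1=2 v2=4
Advance to t=3 (no further collisions before then); velocities: v0=1 v1=2 v2=4; positions = 14 23 24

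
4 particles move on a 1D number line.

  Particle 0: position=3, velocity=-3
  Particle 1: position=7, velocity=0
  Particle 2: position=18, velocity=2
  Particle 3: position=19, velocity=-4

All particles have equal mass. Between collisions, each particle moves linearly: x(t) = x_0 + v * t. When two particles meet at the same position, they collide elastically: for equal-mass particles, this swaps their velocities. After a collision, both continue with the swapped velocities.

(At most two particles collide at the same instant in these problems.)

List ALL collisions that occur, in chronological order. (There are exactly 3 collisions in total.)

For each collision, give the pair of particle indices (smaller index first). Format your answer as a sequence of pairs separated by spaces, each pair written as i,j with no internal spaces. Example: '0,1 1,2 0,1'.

Collision at t=1/6: particles 2 and 3 swap velocities; positions: p0=5/2 p1=7 p2=55/3 p3=55/3; velocities now: v0=-3 v1=0 v2=-4 v3=2
Collision at t=3: particles 1 and 2 swap velocities; positions: p0=-6 p1=7 p2=7 p3=24; velocities now: v0=-3 v1=-4 v2=0 v3=2
Collision at t=16: particles 0 and 1 swap velocities; positions: p0=-45 p1=-45 p2=7 p3=50; velocities now: v0=-4 v1=-3 v2=0 v3=2

Answer: 2,3 1,2 0,1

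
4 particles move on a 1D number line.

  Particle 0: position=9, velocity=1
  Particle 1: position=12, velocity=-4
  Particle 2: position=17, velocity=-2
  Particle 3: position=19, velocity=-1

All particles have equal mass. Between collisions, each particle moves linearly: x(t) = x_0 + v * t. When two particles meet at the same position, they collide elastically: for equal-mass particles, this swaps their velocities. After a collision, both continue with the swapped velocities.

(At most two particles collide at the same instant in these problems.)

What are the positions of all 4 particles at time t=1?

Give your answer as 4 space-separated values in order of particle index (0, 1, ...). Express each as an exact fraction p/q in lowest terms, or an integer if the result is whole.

Collision at t=3/5: particles 0 and 1 swap velocities; positions: p0=48/5 p1=48/5 p2=79/5 p3=92/5; velocities now: v0=-4 v1=1 v2=-2 v3=-1
Advance to t=1 (no further collisions before then); velocities: v0=-4 v1=1 v2=-2 v3=-1; positions = 8 10 15 18

Answer: 8 10 15 18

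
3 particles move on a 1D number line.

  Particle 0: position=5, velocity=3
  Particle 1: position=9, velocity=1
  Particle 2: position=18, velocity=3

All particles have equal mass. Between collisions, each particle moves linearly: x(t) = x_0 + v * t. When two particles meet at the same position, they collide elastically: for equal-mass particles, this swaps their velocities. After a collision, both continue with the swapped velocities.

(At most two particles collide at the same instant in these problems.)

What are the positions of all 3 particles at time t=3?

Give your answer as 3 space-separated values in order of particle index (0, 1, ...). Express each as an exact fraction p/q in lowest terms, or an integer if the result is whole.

Answer: 12 14 27

Derivation:
Collision at t=2: particles 0 and 1 swap velocities; positions: p0=11 p1=11 p2=24; velocities now: v0=1 v1=3 v2=3
Advance to t=3 (no further collisions before then); velocities: v0=1 v1=3 v2=3; positions = 12 14 27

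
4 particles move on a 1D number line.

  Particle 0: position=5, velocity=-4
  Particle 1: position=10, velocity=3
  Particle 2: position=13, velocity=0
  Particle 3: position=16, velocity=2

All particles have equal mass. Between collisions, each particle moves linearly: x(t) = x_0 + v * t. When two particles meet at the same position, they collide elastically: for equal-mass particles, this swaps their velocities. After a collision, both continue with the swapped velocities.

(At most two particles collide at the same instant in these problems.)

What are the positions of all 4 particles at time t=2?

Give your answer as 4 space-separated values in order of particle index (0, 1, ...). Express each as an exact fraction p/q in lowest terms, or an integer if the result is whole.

Answer: -3 13 16 20

Derivation:
Collision at t=1: particles 1 and 2 swap velocities; positions: p0=1 p1=13 p2=13 p3=18; velocities now: v0=-4 v1=0 v2=3 v3=2
Advance to t=2 (no further collisions before then); velocities: v0=-4 v1=0 v2=3 v3=2; positions = -3 13 16 20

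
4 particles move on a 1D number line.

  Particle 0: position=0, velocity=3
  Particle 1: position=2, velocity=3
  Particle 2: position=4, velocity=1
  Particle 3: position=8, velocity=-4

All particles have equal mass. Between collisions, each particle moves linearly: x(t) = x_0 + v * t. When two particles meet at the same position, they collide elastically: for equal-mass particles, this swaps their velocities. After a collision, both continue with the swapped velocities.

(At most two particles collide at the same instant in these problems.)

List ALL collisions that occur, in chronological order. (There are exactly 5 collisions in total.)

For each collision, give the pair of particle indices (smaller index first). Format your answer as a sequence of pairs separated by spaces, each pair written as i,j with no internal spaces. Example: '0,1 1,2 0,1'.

Collision at t=4/5: particles 2 and 3 swap velocities; positions: p0=12/5 p1=22/5 p2=24/5 p3=24/5; velocities now: v0=3 v1=3 v2=-4 v3=1
Collision at t=6/7: particles 1 and 2 swap velocities; positions: p0=18/7 p1=32/7 p2=32/7 p3=34/7; velocities now: v0=3 v1=-4 v2=3 v3=1
Collision at t=1: particles 2 and 3 swap velocities; positions: p0=3 p1=4 p2=5 p3=5; velocities now: v0=3 v1=-4 v2=1 v3=3
Collision at t=8/7: particles 0 and 1 swap velocities; positions: p0=24/7 p1=24/7 p2=36/7 p3=38/7; velocities now: v0=-4 v1=3 v2=1 v3=3
Collision at t=2: particles 1 and 2 swap velocities; positions: p0=0 p1=6 p2=6 p3=8; velocities now: v0=-4 v1=1 v2=3 v3=3

Answer: 2,3 1,2 2,3 0,1 1,2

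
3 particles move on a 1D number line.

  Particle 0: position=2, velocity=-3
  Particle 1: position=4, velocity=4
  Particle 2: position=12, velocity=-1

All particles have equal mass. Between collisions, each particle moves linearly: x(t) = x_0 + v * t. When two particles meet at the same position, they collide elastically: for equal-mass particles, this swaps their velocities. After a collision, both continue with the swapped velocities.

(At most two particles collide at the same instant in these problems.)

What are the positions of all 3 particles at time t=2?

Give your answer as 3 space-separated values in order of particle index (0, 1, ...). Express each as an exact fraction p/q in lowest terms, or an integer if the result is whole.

Collision at t=8/5: particles 1 and 2 swap velocities; positions: p0=-14/5 p1=52/5 p2=52/5; velocities now: v0=-3 v1=-1 v2=4
Advance to t=2 (no further collisions before then); velocities: v0=-3 v1=-1 v2=4; positions = -4 10 12

Answer: -4 10 12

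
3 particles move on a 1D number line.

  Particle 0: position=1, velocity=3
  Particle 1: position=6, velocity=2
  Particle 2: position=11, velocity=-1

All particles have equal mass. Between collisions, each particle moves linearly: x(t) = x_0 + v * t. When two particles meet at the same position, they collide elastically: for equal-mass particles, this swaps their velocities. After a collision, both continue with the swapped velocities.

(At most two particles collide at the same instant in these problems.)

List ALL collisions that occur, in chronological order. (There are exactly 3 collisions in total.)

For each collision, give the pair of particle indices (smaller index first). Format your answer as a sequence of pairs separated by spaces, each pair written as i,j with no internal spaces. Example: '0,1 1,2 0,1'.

Answer: 1,2 0,1 1,2

Derivation:
Collision at t=5/3: particles 1 and 2 swap velocities; positions: p0=6 p1=28/3 p2=28/3; velocities now: v0=3 v1=-1 v2=2
Collision at t=5/2: particles 0 and 1 swap velocities; positions: p0=17/2 p1=17/2 p2=11; velocities now: v0=-1 v1=3 v2=2
Collision at t=5: particles 1 and 2 swap velocities; positions: p0=6 p1=16 p2=16; velocities now: v0=-1 v1=2 v2=3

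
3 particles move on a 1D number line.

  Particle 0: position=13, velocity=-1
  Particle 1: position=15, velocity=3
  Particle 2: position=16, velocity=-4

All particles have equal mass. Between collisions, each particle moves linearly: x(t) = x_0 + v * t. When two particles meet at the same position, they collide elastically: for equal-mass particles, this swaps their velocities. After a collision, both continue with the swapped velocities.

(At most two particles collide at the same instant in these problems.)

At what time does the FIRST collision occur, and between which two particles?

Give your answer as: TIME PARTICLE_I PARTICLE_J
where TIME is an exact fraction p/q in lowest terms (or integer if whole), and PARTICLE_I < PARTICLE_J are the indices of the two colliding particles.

Pair (0,1): pos 13,15 vel -1,3 -> not approaching (rel speed -4 <= 0)
Pair (1,2): pos 15,16 vel 3,-4 -> gap=1, closing at 7/unit, collide at t=1/7
Earliest collision: t=1/7 between 1 and 2

Answer: 1/7 1 2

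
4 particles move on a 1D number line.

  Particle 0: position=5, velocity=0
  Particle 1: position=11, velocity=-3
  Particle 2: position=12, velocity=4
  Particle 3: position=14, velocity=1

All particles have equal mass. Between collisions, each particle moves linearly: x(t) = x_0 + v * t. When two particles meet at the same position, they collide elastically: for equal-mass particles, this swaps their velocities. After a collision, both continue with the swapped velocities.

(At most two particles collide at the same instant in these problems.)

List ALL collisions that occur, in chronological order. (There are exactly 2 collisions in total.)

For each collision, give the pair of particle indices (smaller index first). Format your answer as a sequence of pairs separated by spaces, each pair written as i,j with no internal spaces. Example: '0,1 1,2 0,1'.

Collision at t=2/3: particles 2 and 3 swap velocities; positions: p0=5 p1=9 p2=44/3 p3=44/3; velocities now: v0=0 v1=-3 v2=1 v3=4
Collision at t=2: particles 0 and 1 swap velocities; positions: p0=5 p1=5 p2=16 p3=20; velocities now: v0=-3 v1=0 v2=1 v3=4

Answer: 2,3 0,1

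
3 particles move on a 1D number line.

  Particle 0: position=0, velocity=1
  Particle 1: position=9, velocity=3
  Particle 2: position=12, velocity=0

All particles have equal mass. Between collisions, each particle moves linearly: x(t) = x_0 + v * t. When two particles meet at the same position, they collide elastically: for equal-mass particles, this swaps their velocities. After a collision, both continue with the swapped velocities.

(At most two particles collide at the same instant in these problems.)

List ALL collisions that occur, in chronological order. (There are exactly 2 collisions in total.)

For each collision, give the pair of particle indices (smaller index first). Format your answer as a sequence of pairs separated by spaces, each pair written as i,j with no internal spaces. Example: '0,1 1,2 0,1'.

Answer: 1,2 0,1

Derivation:
Collision at t=1: particles 1 and 2 swap velocities; positions: p0=1 p1=12 p2=12; velocities now: v0=1 v1=0 v2=3
Collision at t=12: particles 0 and 1 swap velocities; positions: p0=12 p1=12 p2=45; velocities now: v0=0 v1=1 v2=3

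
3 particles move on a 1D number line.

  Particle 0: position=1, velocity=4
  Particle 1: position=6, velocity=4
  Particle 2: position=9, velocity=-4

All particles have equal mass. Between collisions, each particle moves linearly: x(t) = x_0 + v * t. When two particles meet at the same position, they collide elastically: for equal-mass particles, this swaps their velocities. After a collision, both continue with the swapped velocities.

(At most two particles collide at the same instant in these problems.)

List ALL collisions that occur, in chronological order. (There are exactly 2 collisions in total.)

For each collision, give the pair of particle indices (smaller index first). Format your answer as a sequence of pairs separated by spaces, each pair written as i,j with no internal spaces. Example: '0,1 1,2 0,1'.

Answer: 1,2 0,1

Derivation:
Collision at t=3/8: particles 1 and 2 swap velocities; positions: p0=5/2 p1=15/2 p2=15/2; velocities now: v0=4 v1=-4 v2=4
Collision at t=1: particles 0 and 1 swap velocities; positions: p0=5 p1=5 p2=10; velocities now: v0=-4 v1=4 v2=4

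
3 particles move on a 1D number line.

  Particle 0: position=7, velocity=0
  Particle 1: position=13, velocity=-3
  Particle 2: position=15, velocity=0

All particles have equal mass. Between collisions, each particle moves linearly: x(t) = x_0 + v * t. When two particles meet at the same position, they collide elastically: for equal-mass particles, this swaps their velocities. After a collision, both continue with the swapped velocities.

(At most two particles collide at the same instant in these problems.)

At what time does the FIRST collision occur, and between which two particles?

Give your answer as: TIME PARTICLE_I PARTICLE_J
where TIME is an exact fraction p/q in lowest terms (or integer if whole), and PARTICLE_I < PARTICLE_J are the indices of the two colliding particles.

Pair (0,1): pos 7,13 vel 0,-3 -> gap=6, closing at 3/unit, collide at t=2
Pair (1,2): pos 13,15 vel -3,0 -> not approaching (rel speed -3 <= 0)
Earliest collision: t=2 between 0 and 1

Answer: 2 0 1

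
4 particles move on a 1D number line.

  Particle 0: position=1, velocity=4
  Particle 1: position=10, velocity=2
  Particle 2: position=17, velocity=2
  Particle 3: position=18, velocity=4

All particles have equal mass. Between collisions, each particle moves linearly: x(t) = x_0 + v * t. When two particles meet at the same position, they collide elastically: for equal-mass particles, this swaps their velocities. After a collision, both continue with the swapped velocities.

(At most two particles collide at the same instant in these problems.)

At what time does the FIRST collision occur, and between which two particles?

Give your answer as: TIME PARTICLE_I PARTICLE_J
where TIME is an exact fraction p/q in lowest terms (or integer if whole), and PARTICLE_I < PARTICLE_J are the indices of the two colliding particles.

Answer: 9/2 0 1

Derivation:
Pair (0,1): pos 1,10 vel 4,2 -> gap=9, closing at 2/unit, collide at t=9/2
Pair (1,2): pos 10,17 vel 2,2 -> not approaching (rel speed 0 <= 0)
Pair (2,3): pos 17,18 vel 2,4 -> not approaching (rel speed -2 <= 0)
Earliest collision: t=9/2 between 0 and 1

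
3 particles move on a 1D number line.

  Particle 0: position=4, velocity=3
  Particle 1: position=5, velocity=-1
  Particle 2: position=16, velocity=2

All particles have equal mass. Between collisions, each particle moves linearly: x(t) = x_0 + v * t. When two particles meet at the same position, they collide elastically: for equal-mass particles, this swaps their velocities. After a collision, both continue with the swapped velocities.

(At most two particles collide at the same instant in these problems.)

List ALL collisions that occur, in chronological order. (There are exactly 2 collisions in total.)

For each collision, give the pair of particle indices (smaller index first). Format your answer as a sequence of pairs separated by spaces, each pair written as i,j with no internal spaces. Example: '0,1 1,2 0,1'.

Collision at t=1/4: particles 0 and 1 swap velocities; positions: p0=19/4 p1=19/4 p2=33/2; velocities now: v0=-1 v1=3 v2=2
Collision at t=12: particles 1 and 2 swap velocities; positions: p0=-7 p1=40 p2=40; velocities now: v0=-1 v1=2 v2=3

Answer: 0,1 1,2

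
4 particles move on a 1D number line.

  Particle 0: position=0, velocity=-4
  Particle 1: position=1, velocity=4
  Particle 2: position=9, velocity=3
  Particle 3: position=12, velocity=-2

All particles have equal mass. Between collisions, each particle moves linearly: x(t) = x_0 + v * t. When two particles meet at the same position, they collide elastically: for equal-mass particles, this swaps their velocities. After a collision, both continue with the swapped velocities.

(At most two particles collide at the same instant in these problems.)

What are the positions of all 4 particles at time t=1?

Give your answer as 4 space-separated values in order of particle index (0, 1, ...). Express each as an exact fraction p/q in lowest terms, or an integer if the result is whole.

Collision at t=3/5: particles 2 and 3 swap velocities; positions: p0=-12/5 p1=17/5 p2=54/5 p3=54/5; velocities now: v0=-4 v1=4 v2=-2 v3=3
Advance to t=1 (no further collisions before then); velocities: v0=-4 v1=4 v2=-2 v3=3; positions = -4 5 10 12

Answer: -4 5 10 12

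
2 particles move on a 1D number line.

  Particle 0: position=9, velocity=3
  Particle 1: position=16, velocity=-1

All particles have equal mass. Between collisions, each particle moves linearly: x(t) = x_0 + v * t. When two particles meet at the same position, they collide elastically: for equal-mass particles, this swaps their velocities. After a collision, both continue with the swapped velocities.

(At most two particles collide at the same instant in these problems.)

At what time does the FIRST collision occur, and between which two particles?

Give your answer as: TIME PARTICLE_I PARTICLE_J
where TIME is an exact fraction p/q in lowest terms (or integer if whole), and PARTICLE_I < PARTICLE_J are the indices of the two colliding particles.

Pair (0,1): pos 9,16 vel 3,-1 -> gap=7, closing at 4/unit, collide at t=7/4
Earliest collision: t=7/4 between 0 and 1

Answer: 7/4 0 1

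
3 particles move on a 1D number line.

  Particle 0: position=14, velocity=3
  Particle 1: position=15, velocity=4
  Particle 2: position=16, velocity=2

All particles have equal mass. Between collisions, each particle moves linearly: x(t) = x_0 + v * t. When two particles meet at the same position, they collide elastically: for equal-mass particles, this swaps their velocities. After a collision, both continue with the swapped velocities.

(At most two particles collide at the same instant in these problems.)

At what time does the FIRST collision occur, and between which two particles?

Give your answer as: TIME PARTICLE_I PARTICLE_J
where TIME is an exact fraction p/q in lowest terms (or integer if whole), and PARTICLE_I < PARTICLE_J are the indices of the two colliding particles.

Answer: 1/2 1 2

Derivation:
Pair (0,1): pos 14,15 vel 3,4 -> not approaching (rel speed -1 <= 0)
Pair (1,2): pos 15,16 vel 4,2 -> gap=1, closing at 2/unit, collide at t=1/2
Earliest collision: t=1/2 between 1 and 2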